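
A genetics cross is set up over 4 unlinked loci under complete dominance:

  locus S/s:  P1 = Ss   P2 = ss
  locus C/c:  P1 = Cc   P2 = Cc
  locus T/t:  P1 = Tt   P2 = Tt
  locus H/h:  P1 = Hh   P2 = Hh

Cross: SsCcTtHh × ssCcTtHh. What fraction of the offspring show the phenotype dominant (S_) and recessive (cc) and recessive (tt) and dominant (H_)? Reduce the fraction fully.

P(S_ cc tt H_) = 3/128

SsCcTtHh gametes: SCTH×1, SCTh×1, SCtH×1, SCth×1, ScTH×1, ScTh×1, SctH×1, Scth×1, sCTH×1, sCTh×1, sCtH×1, sCth×1, scTH×1, scTh×1, sctH×1, scth×1
ssCcTtHh gametes: sCTH×2, sCTh×2, sCtH×2, sCth×2, scTH×2, scTh×2, sctH×2, scth×2
SsCcTtHh×ssCcTtHh grid (16·16=256): SsCCTTHH=2 SsCCTTHh=4 SsCCTThh=2 SsCCTtHH=4 SsCCTtHh=8 SsCCTthh=4 SsCCttHH=2 SsCCttHh=4 SsCCtthh=2 SsCcTTHH=4 SsCcTTHh=8 SsCcTThh=4 SsCcTtHH=8 SsCcTtHh=16 SsCcTthh=8 SsCcttHH=4 SsCcttHh=8 SsCctthh=4 SsccTTHH=2 SsccTTHh=4 SsccTThh=2 SsccTtHH=4 SsccTtHh=8 SsccTthh=4 SsccttHH=2 SsccttHh=4 Sscctthh=2 ssCCTTHH=2 ssCCTTHh=4 ssCCTThh=2 ssCCTtHH=4 ssCCTtHh=8 ssCCTthh=4 ssCCttHH=2 ssCCttHh=4 ssCCtthh=2 ssCcTTHH=4 ssCcTTHh=8 ssCcTThh=4 ssCcTtHH=8 ssCcTtHh=16 ssCcTthh=8 ssCcttHH=4 ssCcttHh=8 ssCctthh=4 ssccTTHH=2 ssccTTHh=4 ssccTThh=2 ssccTtHH=4 ssccTtHh=8 ssccTthh=4 ssccttHH=2 ssccttHh=4 sscctthh=2
S_ cc tt H_ hits 6/256; gcd=2; 6÷2/256÷2 = 3/128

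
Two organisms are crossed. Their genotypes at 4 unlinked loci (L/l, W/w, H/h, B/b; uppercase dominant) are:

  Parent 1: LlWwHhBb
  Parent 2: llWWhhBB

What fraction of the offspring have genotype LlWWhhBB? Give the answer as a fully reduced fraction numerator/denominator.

P(LlWWhhBB) = 1/16

LlWwHhBb gametes: LWHB×1, LWHb×1, LWhB×1, LWhb×1, LwHB×1, LwHb×1, LwhB×1, Lwhb×1, lWHB×1, lWHb×1, lWhB×1, lWhb×1, lwHB×1, lwHb×1, lwhB×1, lwhb×1
llWWhhBB gametes: lWhB×16
LlWwHhBb×llWWhhBB grid (16·16=256): LlWWHhBB=16 LlWWHhBb=16 LlWWhhBB=16 LlWWhhBb=16 LlWwHhBB=16 LlWwHhBb=16 LlWwhhBB=16 LlWwhhBb=16 llWWHhBB=16 llWWHhBb=16 llWWhhBB=16 llWWhhBb=16 llWwHhBB=16 llWwHhBb=16 llWwhhBB=16 llWwhhBb=16
LlWWhhBB hits 16/256; gcd=16; 16÷16/256÷16 = 1/16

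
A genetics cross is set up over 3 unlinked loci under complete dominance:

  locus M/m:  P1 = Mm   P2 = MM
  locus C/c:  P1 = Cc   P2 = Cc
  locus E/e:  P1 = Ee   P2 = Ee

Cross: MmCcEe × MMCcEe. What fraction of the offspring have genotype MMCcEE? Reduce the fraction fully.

MmCcEe gametes: MCE×1, MCe×1, McE×1, Mce×1, mCE×1, mCe×1, mcE×1, mce×1
MMCcEe gametes: MCE×2, MCe×2, McE×2, Mce×2
MmCcEe×MMCcEe grid (8·8=64): MMCCEE=2 MMCCEe=4 MMCCee=2 MMCcEE=4 MMCcEe=8 MMCcee=4 MMccEE=2 MMccEe=4 MMccee=2 MmCCEE=2 MmCCEe=4 MmCCee=2 MmCcEE=4 MmCcEe=8 MmCcee=4 MmccEE=2 MmccEe=4 Mmccee=2
MMCcEE hits 4/64; gcd=4; 4÷4/64÷4 = 1/16

P(MMCcEE) = 1/16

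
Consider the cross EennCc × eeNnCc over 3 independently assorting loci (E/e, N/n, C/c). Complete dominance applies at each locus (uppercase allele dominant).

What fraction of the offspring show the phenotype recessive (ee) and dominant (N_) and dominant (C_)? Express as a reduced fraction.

EennCc gametes: EnC×2, Enc×2, enC×2, enc×2
eeNnCc gametes: eNC×2, eNc×2, enC×2, enc×2
EennCc×eeNnCc grid (8·8=64): EeNnCC=4 EeNnCc=8 EeNncc=4 EennCC=4 EennCc=8 Eenncc=4 eeNnCC=4 eeNnCc=8 eeNncc=4 eennCC=4 eennCc=8 eenncc=4
ee N_ C_ hits 12/64; gcd=4; 12÷4/64÷4 = 3/16

P(ee N_ C_) = 3/16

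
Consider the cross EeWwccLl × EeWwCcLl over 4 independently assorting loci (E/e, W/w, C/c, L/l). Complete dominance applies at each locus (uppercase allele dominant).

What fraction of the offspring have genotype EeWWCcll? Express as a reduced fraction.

EeWwccLl gametes: EWcL×2, EWcl×2, EwcL×2, Ewcl×2, eWcL×2, eWcl×2, ewcL×2, ewcl×2
EeWwCcLl gametes: EWCL×1, EWCl×1, EWcL×1, EWcl×1, EwCL×1, EwCl×1, EwcL×1, Ewcl×1, eWCL×1, eWCl×1, eWcL×1, eWcl×1, ewCL×1, ewCl×1, ewcL×1, ewcl×1
EeWwccLl×EeWwCcLl grid (16·16=256): EEWWCcLL=2 EEWWCcLl=4 EEWWCcll=2 EEWWccLL=2 EEWWccLl=4 EEWWccll=2 EEWwCcLL=4 EEWwCcLl=8 EEWwCcll=4 EEWwccLL=4 EEWwccLl=8 EEWwccll=4 EEwwCcLL=2 EEwwCcLl=4 EEwwCcll=2 EEwwccLL=2 EEwwccLl=4 EEwwccll=2 EeWWCcLL=4 EeWWCcLl=8 EeWWCcll=4 EeWWccLL=4 EeWWccLl=8 EeWWccll=4 EeWwCcLL=8 EeWwCcLl=16 EeWwCcll=8 EeWwccLL=8 EeWwccLl=16 EeWwccll=8 EewwCcLL=4 EewwCcLl=8 EewwCcll=4 EewwccLL=4 EewwccLl=8 Eewwccll=4 eeWWCcLL=2 eeWWCcLl=4 eeWWCcll=2 eeWWccLL=2 eeWWccLl=4 eeWWccll=2 eeWwCcLL=4 eeWwCcLl=8 eeWwCcll=4 eeWwccLL=4 eeWwccLl=8 eeWwccll=4 eewwCcLL=2 eewwCcLl=4 eewwCcll=2 eewwccLL=2 eewwccLl=4 eewwccll=2
EeWWCcll hits 4/256; gcd=4; 4÷4/256÷4 = 1/64

P(EeWWCcll) = 1/64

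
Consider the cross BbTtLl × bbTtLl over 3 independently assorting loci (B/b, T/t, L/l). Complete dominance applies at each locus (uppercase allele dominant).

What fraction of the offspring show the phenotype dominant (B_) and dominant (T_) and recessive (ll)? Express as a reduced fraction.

BbTtLl gametes: BTL×1, BTl×1, BtL×1, Btl×1, bTL×1, bTl×1, btL×1, btl×1
bbTtLl gametes: bTL×2, bTl×2, btL×2, btl×2
BbTtLl×bbTtLl grid (8·8=64): BbTTLL=2 BbTTLl=4 BbTTll=2 BbTtLL=4 BbTtLl=8 BbTtll=4 BbttLL=2 BbttLl=4 Bbttll=2 bbTTLL=2 bbTTLl=4 bbTTll=2 bbTtLL=4 bbTtLl=8 bbTtll=4 bbttLL=2 bbttLl=4 bbttll=2
B_ T_ ll hits 6/64; gcd=2; 6÷2/64÷2 = 3/32

P(B_ T_ ll) = 3/32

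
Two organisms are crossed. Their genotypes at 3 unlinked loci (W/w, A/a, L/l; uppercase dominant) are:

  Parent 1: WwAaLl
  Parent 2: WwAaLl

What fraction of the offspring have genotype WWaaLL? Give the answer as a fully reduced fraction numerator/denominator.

WwAaLl gametes: WAL×1, WAl×1, WaL×1, Wal×1, wAL×1, wAl×1, waL×1, wal×1
WwAaLl gametes: WAL×1, WAl×1, WaL×1, Wal×1, wAL×1, wAl×1, waL×1, wal×1
WwAaLl×WwAaLl grid (8·8=64): WWAALL=1 WWAALl=2 WWAAll=1 WWAaLL=2 WWAaLl=4 WWAall=2 WWaaLL=1 WWaaLl=2 WWaall=1 WwAALL=2 WwAALl=4 WwAAll=2 WwAaLL=4 WwAaLl=8 WwAall=4 WwaaLL=2 WwaaLl=4 Wwaall=2 wwAALL=1 wwAALl=2 wwAAll=1 wwAaLL=2 wwAaLl=4 wwAall=2 wwaaLL=1 wwaaLl=2 wwaall=1
WWaaLL hits 1/64; gcd=1; 1÷1/64÷1 = 1/64

P(WWaaLL) = 1/64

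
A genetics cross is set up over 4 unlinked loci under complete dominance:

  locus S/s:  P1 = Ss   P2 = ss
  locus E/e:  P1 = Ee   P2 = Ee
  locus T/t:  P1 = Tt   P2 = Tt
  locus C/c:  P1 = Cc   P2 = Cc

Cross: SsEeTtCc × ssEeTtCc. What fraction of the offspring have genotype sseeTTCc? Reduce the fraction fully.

SsEeTtCc gametes: SETC×1, SETc×1, SEtC×1, SEtc×1, SeTC×1, SeTc×1, SetC×1, Setc×1, sETC×1, sETc×1, sEtC×1, sEtc×1, seTC×1, seTc×1, setC×1, setc×1
ssEeTtCc gametes: sETC×2, sETc×2, sEtC×2, sEtc×2, seTC×2, seTc×2, setC×2, setc×2
SsEeTtCc×ssEeTtCc grid (16·16=256): SsEETTCC=2 SsEETTCc=4 SsEETTcc=2 SsEETtCC=4 SsEETtCc=8 SsEETtcc=4 SsEEttCC=2 SsEEttCc=4 SsEEttcc=2 SsEeTTCC=4 SsEeTTCc=8 SsEeTTcc=4 SsEeTtCC=8 SsEeTtCc=16 SsEeTtcc=8 SsEettCC=4 SsEettCc=8 SsEettcc=4 SseeTTCC=2 SseeTTCc=4 SseeTTcc=2 SseeTtCC=4 SseeTtCc=8 SseeTtcc=4 SseettCC=2 SseettCc=4 Sseettcc=2 ssEETTCC=2 ssEETTCc=4 ssEETTcc=2 ssEETtCC=4 ssEETtCc=8 ssEETtcc=4 ssEEttCC=2 ssEEttCc=4 ssEEttcc=2 ssEeTTCC=4 ssEeTTCc=8 ssEeTTcc=4 ssEeTtCC=8 ssEeTtCc=16 ssEeTtcc=8 ssEettCC=4 ssEettCc=8 ssEettcc=4 sseeTTCC=2 sseeTTCc=4 sseeTTcc=2 sseeTtCC=4 sseeTtCc=8 sseeTtcc=4 sseettCC=2 sseettCc=4 sseettcc=2
sseeTTCc hits 4/256; gcd=4; 4÷4/256÷4 = 1/64

P(sseeTTCc) = 1/64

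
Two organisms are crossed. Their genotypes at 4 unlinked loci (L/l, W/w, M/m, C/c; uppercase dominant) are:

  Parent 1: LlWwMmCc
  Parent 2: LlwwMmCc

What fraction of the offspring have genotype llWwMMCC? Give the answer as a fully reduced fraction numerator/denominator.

LlWwMmCc gametes: LWMC×1, LWMc×1, LWmC×1, LWmc×1, LwMC×1, LwMc×1, LwmC×1, Lwmc×1, lWMC×1, lWMc×1, lWmC×1, lWmc×1, lwMC×1, lwMc×1, lwmC×1, lwmc×1
LlwwMmCc gametes: LwMC×2, LwMc×2, LwmC×2, Lwmc×2, lwMC×2, lwMc×2, lwmC×2, lwmc×2
LlWwMmCc×LlwwMmCc grid (16·16=256): LLWwMMCC=2 LLWwMMCc=4 LLWwMMcc=2 LLWwMmCC=4 LLWwMmCc=8 LLWwMmcc=4 LLWwmmCC=2 LLWwmmCc=4 LLWwmmcc=2 LLwwMMCC=2 LLwwMMCc=4 LLwwMMcc=2 LLwwMmCC=4 LLwwMmCc=8 LLwwMmcc=4 LLwwmmCC=2 LLwwmmCc=4 LLwwmmcc=2 LlWwMMCC=4 LlWwMMCc=8 LlWwMMcc=4 LlWwMmCC=8 LlWwMmCc=16 LlWwMmcc=8 LlWwmmCC=4 LlWwmmCc=8 LlWwmmcc=4 LlwwMMCC=4 LlwwMMCc=8 LlwwMMcc=4 LlwwMmCC=8 LlwwMmCc=16 LlwwMmcc=8 LlwwmmCC=4 LlwwmmCc=8 Llwwmmcc=4 llWwMMCC=2 llWwMMCc=4 llWwMMcc=2 llWwMmCC=4 llWwMmCc=8 llWwMmcc=4 llWwmmCC=2 llWwmmCc=4 llWwmmcc=2 llwwMMCC=2 llwwMMCc=4 llwwMMcc=2 llwwMmCC=4 llwwMmCc=8 llwwMmcc=4 llwwmmCC=2 llwwmmCc=4 llwwmmcc=2
llWwMMCC hits 2/256; gcd=2; 2÷2/256÷2 = 1/128

P(llWwMMCC) = 1/128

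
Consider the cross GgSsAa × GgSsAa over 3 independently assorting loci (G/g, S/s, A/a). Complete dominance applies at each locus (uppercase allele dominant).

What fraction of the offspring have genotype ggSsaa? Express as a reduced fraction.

P(ggSsaa) = 1/32

GgSsAa gametes: GSA×1, GSa×1, GsA×1, Gsa×1, gSA×1, gSa×1, gsA×1, gsa×1
GgSsAa gametes: GSA×1, GSa×1, GsA×1, Gsa×1, gSA×1, gSa×1, gsA×1, gsa×1
GgSsAa×GgSsAa grid (8·8=64): GGSSAA=1 GGSSAa=2 GGSSaa=1 GGSsAA=2 GGSsAa=4 GGSsaa=2 GGssAA=1 GGssAa=2 GGssaa=1 GgSSAA=2 GgSSAa=4 GgSSaa=2 GgSsAA=4 GgSsAa=8 GgSsaa=4 GgssAA=2 GgssAa=4 Ggssaa=2 ggSSAA=1 ggSSAa=2 ggSSaa=1 ggSsAA=2 ggSsAa=4 ggSsaa=2 ggssAA=1 ggssAa=2 ggssaa=1
ggSsaa hits 2/64; gcd=2; 2÷2/64÷2 = 1/32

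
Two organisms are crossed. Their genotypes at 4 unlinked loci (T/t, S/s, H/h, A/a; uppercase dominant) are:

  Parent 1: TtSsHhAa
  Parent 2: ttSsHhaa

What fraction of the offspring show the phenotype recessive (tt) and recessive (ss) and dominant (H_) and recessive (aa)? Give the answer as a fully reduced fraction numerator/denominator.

P(tt ss H_ aa) = 3/64

TtSsHhAa gametes: TSHA×1, TSHa×1, TShA×1, TSha×1, TsHA×1, TsHa×1, TshA×1, Tsha×1, tSHA×1, tSHa×1, tShA×1, tSha×1, tsHA×1, tsHa×1, tshA×1, tsha×1
ttSsHhaa gametes: tSHa×4, tSha×4, tsHa×4, tsha×4
TtSsHhAa×ttSsHhaa grid (16·16=256): TtSSHHAa=4 TtSSHHaa=4 TtSSHhAa=8 TtSSHhaa=8 TtSShhAa=4 TtSShhaa=4 TtSsHHAa=8 TtSsHHaa=8 TtSsHhAa=16 TtSsHhaa=16 TtSshhAa=8 TtSshhaa=8 TtssHHAa=4 TtssHHaa=4 TtssHhAa=8 TtssHhaa=8 TtsshhAa=4 Ttsshhaa=4 ttSSHHAa=4 ttSSHHaa=4 ttSSHhAa=8 ttSSHhaa=8 ttSShhAa=4 ttSShhaa=4 ttSsHHAa=8 ttSsHHaa=8 ttSsHhAa=16 ttSsHhaa=16 ttSshhAa=8 ttSshhaa=8 ttssHHAa=4 ttssHHaa=4 ttssHhAa=8 ttssHhaa=8 ttsshhAa=4 ttsshhaa=4
tt ss H_ aa hits 12/256; gcd=4; 12÷4/256÷4 = 3/64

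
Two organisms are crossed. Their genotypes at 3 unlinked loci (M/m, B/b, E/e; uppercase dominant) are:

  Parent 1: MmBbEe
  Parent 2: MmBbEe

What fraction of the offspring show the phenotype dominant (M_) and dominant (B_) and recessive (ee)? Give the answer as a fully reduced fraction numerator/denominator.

MmBbEe gametes: MBE×1, MBe×1, MbE×1, Mbe×1, mBE×1, mBe×1, mbE×1, mbe×1
MmBbEe gametes: MBE×1, MBe×1, MbE×1, Mbe×1, mBE×1, mBe×1, mbE×1, mbe×1
MmBbEe×MmBbEe grid (8·8=64): MMBBEE=1 MMBBEe=2 MMBBee=1 MMBbEE=2 MMBbEe=4 MMBbee=2 MMbbEE=1 MMbbEe=2 MMbbee=1 MmBBEE=2 MmBBEe=4 MmBBee=2 MmBbEE=4 MmBbEe=8 MmBbee=4 MmbbEE=2 MmbbEe=4 Mmbbee=2 mmBBEE=1 mmBBEe=2 mmBBee=1 mmBbEE=2 mmBbEe=4 mmBbee=2 mmbbEE=1 mmbbEe=2 mmbbee=1
M_ B_ ee hits 9/64; gcd=1; 9÷1/64÷1 = 9/64

P(M_ B_ ee) = 9/64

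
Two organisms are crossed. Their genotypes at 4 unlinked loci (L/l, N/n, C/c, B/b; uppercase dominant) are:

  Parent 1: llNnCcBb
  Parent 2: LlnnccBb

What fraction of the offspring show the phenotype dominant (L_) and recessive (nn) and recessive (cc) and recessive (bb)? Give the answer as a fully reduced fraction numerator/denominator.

P(L_ nn cc bb) = 1/32

llNnCcBb gametes: lNCB×2, lNCb×2, lNcB×2, lNcb×2, lnCB×2, lnCb×2, lncB×2, lncb×2
LlnnccBb gametes: LncB×4, Lncb×4, lncB×4, lncb×4
llNnCcBb×LlnnccBb grid (16·16=256): LlNnCcBB=8 LlNnCcBb=16 LlNnCcbb=8 LlNnccBB=8 LlNnccBb=16 LlNnccbb=8 LlnnCcBB=8 LlnnCcBb=16 LlnnCcbb=8 LlnnccBB=8 LlnnccBb=16 Llnnccbb=8 llNnCcBB=8 llNnCcBb=16 llNnCcbb=8 llNnccBB=8 llNnccBb=16 llNnccbb=8 llnnCcBB=8 llnnCcBb=16 llnnCcbb=8 llnnccBB=8 llnnccBb=16 llnnccbb=8
L_ nn cc bb hits 8/256; gcd=8; 8÷8/256÷8 = 1/32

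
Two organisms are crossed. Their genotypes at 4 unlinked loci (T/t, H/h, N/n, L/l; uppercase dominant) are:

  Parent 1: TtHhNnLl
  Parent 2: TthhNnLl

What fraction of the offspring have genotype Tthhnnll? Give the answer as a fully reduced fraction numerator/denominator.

P(Tthhnnll) = 1/64

TtHhNnLl gametes: THNL×1, THNl×1, THnL×1, THnl×1, ThNL×1, ThNl×1, ThnL×1, Thnl×1, tHNL×1, tHNl×1, tHnL×1, tHnl×1, thNL×1, thNl×1, thnL×1, thnl×1
TthhNnLl gametes: ThNL×2, ThNl×2, ThnL×2, Thnl×2, thNL×2, thNl×2, thnL×2, thnl×2
TtHhNnLl×TthhNnLl grid (16·16=256): TTHhNNLL=2 TTHhNNLl=4 TTHhNNll=2 TTHhNnLL=4 TTHhNnLl=8 TTHhNnll=4 TTHhnnLL=2 TTHhnnLl=4 TTHhnnll=2 TThhNNLL=2 TThhNNLl=4 TThhNNll=2 TThhNnLL=4 TThhNnLl=8 TThhNnll=4 TThhnnLL=2 TThhnnLl=4 TThhnnll=2 TtHhNNLL=4 TtHhNNLl=8 TtHhNNll=4 TtHhNnLL=8 TtHhNnLl=16 TtHhNnll=8 TtHhnnLL=4 TtHhnnLl=8 TtHhnnll=4 TthhNNLL=4 TthhNNLl=8 TthhNNll=4 TthhNnLL=8 TthhNnLl=16 TthhNnll=8 TthhnnLL=4 TthhnnLl=8 Tthhnnll=4 ttHhNNLL=2 ttHhNNLl=4 ttHhNNll=2 ttHhNnLL=4 ttHhNnLl=8 ttHhNnll=4 ttHhnnLL=2 ttHhnnLl=4 ttHhnnll=2 tthhNNLL=2 tthhNNLl=4 tthhNNll=2 tthhNnLL=4 tthhNnLl=8 tthhNnll=4 tthhnnLL=2 tthhnnLl=4 tthhnnll=2
Tthhnnll hits 4/256; gcd=4; 4÷4/256÷4 = 1/64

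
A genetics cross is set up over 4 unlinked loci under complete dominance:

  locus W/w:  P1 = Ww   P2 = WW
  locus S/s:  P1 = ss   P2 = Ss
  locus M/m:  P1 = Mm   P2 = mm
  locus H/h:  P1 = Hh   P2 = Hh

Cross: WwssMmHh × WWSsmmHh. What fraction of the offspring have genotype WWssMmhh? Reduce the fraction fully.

P(WWssMmhh) = 1/32

WwssMmHh gametes: WsMH×2, WsMh×2, WsmH×2, Wsmh×2, wsMH×2, wsMh×2, wsmH×2, wsmh×2
WWSsmmHh gametes: WSmH×4, WSmh×4, WsmH×4, Wsmh×4
WwssMmHh×WWSsmmHh grid (16·16=256): WWSsMmHH=8 WWSsMmHh=16 WWSsMmhh=8 WWSsmmHH=8 WWSsmmHh=16 WWSsmmhh=8 WWssMmHH=8 WWssMmHh=16 WWssMmhh=8 WWssmmHH=8 WWssmmHh=16 WWssmmhh=8 WwSsMmHH=8 WwSsMmHh=16 WwSsMmhh=8 WwSsmmHH=8 WwSsmmHh=16 WwSsmmhh=8 WwssMmHH=8 WwssMmHh=16 WwssMmhh=8 WwssmmHH=8 WwssmmHh=16 Wwssmmhh=8
WWssMmhh hits 8/256; gcd=8; 8÷8/256÷8 = 1/32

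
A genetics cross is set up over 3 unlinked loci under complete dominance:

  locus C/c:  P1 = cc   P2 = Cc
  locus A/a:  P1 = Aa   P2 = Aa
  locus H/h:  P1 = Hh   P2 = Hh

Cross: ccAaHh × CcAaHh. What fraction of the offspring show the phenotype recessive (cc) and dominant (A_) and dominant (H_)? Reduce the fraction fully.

ccAaHh gametes: cAH×2, cAh×2, caH×2, cah×2
CcAaHh gametes: CAH×1, CAh×1, CaH×1, Cah×1, cAH×1, cAh×1, caH×1, cah×1
ccAaHh×CcAaHh grid (8·8=64): CcAAHH=2 CcAAHh=4 CcAAhh=2 CcAaHH=4 CcAaHh=8 CcAahh=4 CcaaHH=2 CcaaHh=4 Ccaahh=2 ccAAHH=2 ccAAHh=4 ccAAhh=2 ccAaHH=4 ccAaHh=8 ccAahh=4 ccaaHH=2 ccaaHh=4 ccaahh=2
cc A_ H_ hits 18/64; gcd=2; 18÷2/64÷2 = 9/32

P(cc A_ H_) = 9/32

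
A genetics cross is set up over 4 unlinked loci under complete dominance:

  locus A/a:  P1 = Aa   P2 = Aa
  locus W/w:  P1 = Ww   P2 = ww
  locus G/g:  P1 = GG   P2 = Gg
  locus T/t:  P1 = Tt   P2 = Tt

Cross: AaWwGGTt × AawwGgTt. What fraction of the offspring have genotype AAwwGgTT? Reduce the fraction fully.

AaWwGGTt gametes: AWGT×2, AWGt×2, AwGT×2, AwGt×2, aWGT×2, aWGt×2, awGT×2, awGt×2
AawwGgTt gametes: AwGT×2, AwGt×2, AwgT×2, Awgt×2, awGT×2, awGt×2, awgT×2, awgt×2
AaWwGGTt×AawwGgTt grid (16·16=256): AAWwGGTT=4 AAWwGGTt=8 AAWwGGtt=4 AAWwGgTT=4 AAWwGgTt=8 AAWwGgtt=4 AAwwGGTT=4 AAwwGGTt=8 AAwwGGtt=4 AAwwGgTT=4 AAwwGgTt=8 AAwwGgtt=4 AaWwGGTT=8 AaWwGGTt=16 AaWwGGtt=8 AaWwGgTT=8 AaWwGgTt=16 AaWwGgtt=8 AawwGGTT=8 AawwGGTt=16 AawwGGtt=8 AawwGgTT=8 AawwGgTt=16 AawwGgtt=8 aaWwGGTT=4 aaWwGGTt=8 aaWwGGtt=4 aaWwGgTT=4 aaWwGgTt=8 aaWwGgtt=4 aawwGGTT=4 aawwGGTt=8 aawwGGtt=4 aawwGgTT=4 aawwGgTt=8 aawwGgtt=4
AAwwGgTT hits 4/256; gcd=4; 4÷4/256÷4 = 1/64

P(AAwwGgTT) = 1/64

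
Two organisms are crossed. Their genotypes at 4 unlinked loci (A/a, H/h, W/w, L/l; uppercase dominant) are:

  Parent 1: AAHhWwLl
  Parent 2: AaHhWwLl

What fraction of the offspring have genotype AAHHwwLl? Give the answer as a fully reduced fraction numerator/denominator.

P(AAHHwwLl) = 1/64

AAHhWwLl gametes: AHWL×2, AHWl×2, AHwL×2, AHwl×2, AhWL×2, AhWl×2, AhwL×2, Ahwl×2
AaHhWwLl gametes: AHWL×1, AHWl×1, AHwL×1, AHwl×1, AhWL×1, AhWl×1, AhwL×1, Ahwl×1, aHWL×1, aHWl×1, aHwL×1, aHwl×1, ahWL×1, ahWl×1, ahwL×1, ahwl×1
AAHhWwLl×AaHhWwLl grid (16·16=256): AAHHWWLL=2 AAHHWWLl=4 AAHHWWll=2 AAHHWwLL=4 AAHHWwLl=8 AAHHWwll=4 AAHHwwLL=2 AAHHwwLl=4 AAHHwwll=2 AAHhWWLL=4 AAHhWWLl=8 AAHhWWll=4 AAHhWwLL=8 AAHhWwLl=16 AAHhWwll=8 AAHhwwLL=4 AAHhwwLl=8 AAHhwwll=4 AAhhWWLL=2 AAhhWWLl=4 AAhhWWll=2 AAhhWwLL=4 AAhhWwLl=8 AAhhWwll=4 AAhhwwLL=2 AAhhwwLl=4 AAhhwwll=2 AaHHWWLL=2 AaHHWWLl=4 AaHHWWll=2 AaHHWwLL=4 AaHHWwLl=8 AaHHWwll=4 AaHHwwLL=2 AaHHwwLl=4 AaHHwwll=2 AaHhWWLL=4 AaHhWWLl=8 AaHhWWll=4 AaHhWwLL=8 AaHhWwLl=16 AaHhWwll=8 AaHhwwLL=4 AaHhwwLl=8 AaHhwwll=4 AahhWWLL=2 AahhWWLl=4 AahhWWll=2 AahhWwLL=4 AahhWwLl=8 AahhWwll=4 AahhwwLL=2 AahhwwLl=4 Aahhwwll=2
AAHHwwLl hits 4/256; gcd=4; 4÷4/256÷4 = 1/64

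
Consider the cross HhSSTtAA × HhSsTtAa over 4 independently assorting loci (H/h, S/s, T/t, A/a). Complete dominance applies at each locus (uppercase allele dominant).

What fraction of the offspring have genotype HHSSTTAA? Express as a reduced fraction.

P(HHSSTTAA) = 1/64

HhSSTtAA gametes: HSTA×4, HStA×4, hSTA×4, hStA×4
HhSsTtAa gametes: HSTA×1, HSTa×1, HStA×1, HSta×1, HsTA×1, HsTa×1, HstA×1, Hsta×1, hSTA×1, hSTa×1, hStA×1, hSta×1, hsTA×1, hsTa×1, hstA×1, hsta×1
HhSSTtAA×HhSsTtAa grid (16·16=256): HHSSTTAA=4 HHSSTTAa=4 HHSSTtAA=8 HHSSTtAa=8 HHSSttAA=4 HHSSttAa=4 HHSsTTAA=4 HHSsTTAa=4 HHSsTtAA=8 HHSsTtAa=8 HHSsttAA=4 HHSsttAa=4 HhSSTTAA=8 HhSSTTAa=8 HhSSTtAA=16 HhSSTtAa=16 HhSSttAA=8 HhSSttAa=8 HhSsTTAA=8 HhSsTTAa=8 HhSsTtAA=16 HhSsTtAa=16 HhSsttAA=8 HhSsttAa=8 hhSSTTAA=4 hhSSTTAa=4 hhSSTtAA=8 hhSSTtAa=8 hhSSttAA=4 hhSSttAa=4 hhSsTTAA=4 hhSsTTAa=4 hhSsTtAA=8 hhSsTtAa=8 hhSsttAA=4 hhSsttAa=4
HHSSTTAA hits 4/256; gcd=4; 4÷4/256÷4 = 1/64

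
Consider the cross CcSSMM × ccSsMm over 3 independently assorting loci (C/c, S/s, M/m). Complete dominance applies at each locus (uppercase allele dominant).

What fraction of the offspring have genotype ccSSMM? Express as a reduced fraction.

CcSSMM gametes: CSM×4, cSM×4
ccSsMm gametes: cSM×2, cSm×2, csM×2, csm×2
CcSSMM×ccSsMm grid (8·8=64): CcSSMM=8 CcSSMm=8 CcSsMM=8 CcSsMm=8 ccSSMM=8 ccSSMm=8 ccSsMM=8 ccSsMm=8
ccSSMM hits 8/64; gcd=8; 8÷8/64÷8 = 1/8

P(ccSSMM) = 1/8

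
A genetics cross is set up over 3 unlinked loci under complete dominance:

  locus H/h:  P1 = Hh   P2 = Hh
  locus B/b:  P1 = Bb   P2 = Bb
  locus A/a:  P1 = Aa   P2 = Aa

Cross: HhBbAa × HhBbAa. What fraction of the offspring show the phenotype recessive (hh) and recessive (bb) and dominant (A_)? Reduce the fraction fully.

P(hh bb A_) = 3/64

HhBbAa gametes: HBA×1, HBa×1, HbA×1, Hba×1, hBA×1, hBa×1, hbA×1, hba×1
HhBbAa gametes: HBA×1, HBa×1, HbA×1, Hba×1, hBA×1, hBa×1, hbA×1, hba×1
HhBbAa×HhBbAa grid (8·8=64): HHBBAA=1 HHBBAa=2 HHBBaa=1 HHBbAA=2 HHBbAa=4 HHBbaa=2 HHbbAA=1 HHbbAa=2 HHbbaa=1 HhBBAA=2 HhBBAa=4 HhBBaa=2 HhBbAA=4 HhBbAa=8 HhBbaa=4 HhbbAA=2 HhbbAa=4 Hhbbaa=2 hhBBAA=1 hhBBAa=2 hhBBaa=1 hhBbAA=2 hhBbAa=4 hhBbaa=2 hhbbAA=1 hhbbAa=2 hhbbaa=1
hh bb A_ hits 3/64; gcd=1; 3÷1/64÷1 = 3/64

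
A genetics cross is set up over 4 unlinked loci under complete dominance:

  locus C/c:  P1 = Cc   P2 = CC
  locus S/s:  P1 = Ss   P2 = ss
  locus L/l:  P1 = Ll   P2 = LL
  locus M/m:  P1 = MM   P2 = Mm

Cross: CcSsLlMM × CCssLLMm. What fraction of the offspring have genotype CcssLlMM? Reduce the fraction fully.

CcSsLlMM gametes: CSLM×2, CSlM×2, CsLM×2, CslM×2, cSLM×2, cSlM×2, csLM×2, cslM×2
CCssLLMm gametes: CsLM×8, CsLm×8
CcSsLlMM×CCssLLMm grid (16·16=256): CCSsLLMM=16 CCSsLLMm=16 CCSsLlMM=16 CCSsLlMm=16 CCssLLMM=16 CCssLLMm=16 CCssLlMM=16 CCssLlMm=16 CcSsLLMM=16 CcSsLLMm=16 CcSsLlMM=16 CcSsLlMm=16 CcssLLMM=16 CcssLLMm=16 CcssLlMM=16 CcssLlMm=16
CcssLlMM hits 16/256; gcd=16; 16÷16/256÷16 = 1/16

P(CcssLlMM) = 1/16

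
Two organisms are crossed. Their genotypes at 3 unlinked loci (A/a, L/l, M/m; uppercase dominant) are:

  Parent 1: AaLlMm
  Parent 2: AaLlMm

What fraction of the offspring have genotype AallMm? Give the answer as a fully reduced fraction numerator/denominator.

P(AallMm) = 1/16

AaLlMm gametes: ALM×1, ALm×1, AlM×1, Alm×1, aLM×1, aLm×1, alM×1, alm×1
AaLlMm gametes: ALM×1, ALm×1, AlM×1, Alm×1, aLM×1, aLm×1, alM×1, alm×1
AaLlMm×AaLlMm grid (8·8=64): AALLMM=1 AALLMm=2 AALLmm=1 AALlMM=2 AALlMm=4 AALlmm=2 AAllMM=1 AAllMm=2 AAllmm=1 AaLLMM=2 AaLLMm=4 AaLLmm=2 AaLlMM=4 AaLlMm=8 AaLlmm=4 AallMM=2 AallMm=4 Aallmm=2 aaLLMM=1 aaLLMm=2 aaLLmm=1 aaLlMM=2 aaLlMm=4 aaLlmm=2 aallMM=1 aallMm=2 aallmm=1
AallMm hits 4/64; gcd=4; 4÷4/64÷4 = 1/16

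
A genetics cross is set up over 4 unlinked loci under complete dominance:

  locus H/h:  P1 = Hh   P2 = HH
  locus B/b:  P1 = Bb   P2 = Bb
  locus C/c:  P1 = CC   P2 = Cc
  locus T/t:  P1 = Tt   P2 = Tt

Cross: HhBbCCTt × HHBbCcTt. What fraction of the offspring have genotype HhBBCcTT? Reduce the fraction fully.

HhBbCCTt gametes: HBCT×2, HBCt×2, HbCT×2, HbCt×2, hBCT×2, hBCt×2, hbCT×2, hbCt×2
HHBbCcTt gametes: HBCT×2, HBCt×2, HBcT×2, HBct×2, HbCT×2, HbCt×2, HbcT×2, Hbct×2
HhBbCCTt×HHBbCcTt grid (16·16=256): HHBBCCTT=4 HHBBCCTt=8 HHBBCCtt=4 HHBBCcTT=4 HHBBCcTt=8 HHBBCctt=4 HHBbCCTT=8 HHBbCCTt=16 HHBbCCtt=8 HHBbCcTT=8 HHBbCcTt=16 HHBbCctt=8 HHbbCCTT=4 HHbbCCTt=8 HHbbCCtt=4 HHbbCcTT=4 HHbbCcTt=8 HHbbCctt=4 HhBBCCTT=4 HhBBCCTt=8 HhBBCCtt=4 HhBBCcTT=4 HhBBCcTt=8 HhBBCctt=4 HhBbCCTT=8 HhBbCCTt=16 HhBbCCtt=8 HhBbCcTT=8 HhBbCcTt=16 HhBbCctt=8 HhbbCCTT=4 HhbbCCTt=8 HhbbCCtt=4 HhbbCcTT=4 HhbbCcTt=8 HhbbCctt=4
HhBBCcTT hits 4/256; gcd=4; 4÷4/256÷4 = 1/64

P(HhBBCcTT) = 1/64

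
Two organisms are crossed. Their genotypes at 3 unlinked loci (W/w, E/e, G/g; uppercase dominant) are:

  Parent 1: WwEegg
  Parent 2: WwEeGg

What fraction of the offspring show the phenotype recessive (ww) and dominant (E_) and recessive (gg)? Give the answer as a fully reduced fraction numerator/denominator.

WwEegg gametes: WEg×2, Weg×2, wEg×2, weg×2
WwEeGg gametes: WEG×1, WEg×1, WeG×1, Weg×1, wEG×1, wEg×1, weG×1, weg×1
WwEegg×WwEeGg grid (8·8=64): WWEEGg=2 WWEEgg=2 WWEeGg=4 WWEegg=4 WWeeGg=2 WWeegg=2 WwEEGg=4 WwEEgg=4 WwEeGg=8 WwEegg=8 WweeGg=4 Wweegg=4 wwEEGg=2 wwEEgg=2 wwEeGg=4 wwEegg=4 wweeGg=2 wweegg=2
ww E_ gg hits 6/64; gcd=2; 6÷2/64÷2 = 3/32

P(ww E_ gg) = 3/32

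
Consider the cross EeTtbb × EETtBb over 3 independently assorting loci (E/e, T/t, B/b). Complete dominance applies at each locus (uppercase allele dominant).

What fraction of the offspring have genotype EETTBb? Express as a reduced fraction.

EeTtbb gametes: ETb×2, Etb×2, eTb×2, etb×2
EETtBb gametes: ETB×2, ETb×2, EtB×2, Etb×2
EeTtbb×EETtBb grid (8·8=64): EETTBb=4 EETTbb=4 EETtBb=8 EETtbb=8 EEttBb=4 EEttbb=4 EeTTBb=4 EeTTbb=4 EeTtBb=8 EeTtbb=8 EettBb=4 Eettbb=4
EETTBb hits 4/64; gcd=4; 4÷4/64÷4 = 1/16

P(EETTBb) = 1/16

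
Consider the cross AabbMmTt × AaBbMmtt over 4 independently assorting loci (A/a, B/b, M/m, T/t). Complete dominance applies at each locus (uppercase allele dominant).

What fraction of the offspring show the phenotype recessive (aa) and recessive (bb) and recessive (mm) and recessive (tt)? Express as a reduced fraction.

P(aa bb mm tt) = 1/64

AabbMmTt gametes: AbMT×2, AbMt×2, AbmT×2, Abmt×2, abMT×2, abMt×2, abmT×2, abmt×2
AaBbMmtt gametes: ABMt×2, ABmt×2, AbMt×2, Abmt×2, aBMt×2, aBmt×2, abMt×2, abmt×2
AabbMmTt×AaBbMmtt grid (16·16=256): AABbMMTt=4 AABbMMtt=4 AABbMmTt=8 AABbMmtt=8 AABbmmTt=4 AABbmmtt=4 AAbbMMTt=4 AAbbMMtt=4 AAbbMmTt=8 AAbbMmtt=8 AAbbmmTt=4 AAbbmmtt=4 AaBbMMTt=8 AaBbMMtt=8 AaBbMmTt=16 AaBbMmtt=16 AaBbmmTt=8 AaBbmmtt=8 AabbMMTt=8 AabbMMtt=8 AabbMmTt=16 AabbMmtt=16 AabbmmTt=8 Aabbmmtt=8 aaBbMMTt=4 aaBbMMtt=4 aaBbMmTt=8 aaBbMmtt=8 aaBbmmTt=4 aaBbmmtt=4 aabbMMTt=4 aabbMMtt=4 aabbMmTt=8 aabbMmtt=8 aabbmmTt=4 aabbmmtt=4
aa bb mm tt hits 4/256; gcd=4; 4÷4/256÷4 = 1/64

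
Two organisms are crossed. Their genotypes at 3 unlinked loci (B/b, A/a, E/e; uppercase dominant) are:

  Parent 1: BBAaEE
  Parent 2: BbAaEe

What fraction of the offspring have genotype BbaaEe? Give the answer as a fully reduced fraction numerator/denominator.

BBAaEE gametes: BAE×4, BaE×4
BbAaEe gametes: BAE×1, BAe×1, BaE×1, Bae×1, bAE×1, bAe×1, baE×1, bae×1
BBAaEE×BbAaEe grid (8·8=64): BBAAEE=4 BBAAEe=4 BBAaEE=8 BBAaEe=8 BBaaEE=4 BBaaEe=4 BbAAEE=4 BbAAEe=4 BbAaEE=8 BbAaEe=8 BbaaEE=4 BbaaEe=4
BbaaEe hits 4/64; gcd=4; 4÷4/64÷4 = 1/16

P(BbaaEe) = 1/16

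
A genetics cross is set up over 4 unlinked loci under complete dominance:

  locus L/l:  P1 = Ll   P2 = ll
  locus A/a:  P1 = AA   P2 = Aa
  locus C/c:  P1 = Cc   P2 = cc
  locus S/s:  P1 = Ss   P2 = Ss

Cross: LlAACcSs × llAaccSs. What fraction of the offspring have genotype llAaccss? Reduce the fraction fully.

LlAACcSs gametes: LACS×2, LACs×2, LAcS×2, LAcs×2, lACS×2, lACs×2, lAcS×2, lAcs×2
llAaccSs gametes: lAcS×4, lAcs×4, lacS×4, lacs×4
LlAACcSs×llAaccSs grid (16·16=256): LlAACcSS=8 LlAACcSs=16 LlAACcss=8 LlAAccSS=8 LlAAccSs=16 LlAAccss=8 LlAaCcSS=8 LlAaCcSs=16 LlAaCcss=8 LlAaccSS=8 LlAaccSs=16 LlAaccss=8 llAACcSS=8 llAACcSs=16 llAACcss=8 llAAccSS=8 llAAccSs=16 llAAccss=8 llAaCcSS=8 llAaCcSs=16 llAaCcss=8 llAaccSS=8 llAaccSs=16 llAaccss=8
llAaccss hits 8/256; gcd=8; 8÷8/256÷8 = 1/32

P(llAaccss) = 1/32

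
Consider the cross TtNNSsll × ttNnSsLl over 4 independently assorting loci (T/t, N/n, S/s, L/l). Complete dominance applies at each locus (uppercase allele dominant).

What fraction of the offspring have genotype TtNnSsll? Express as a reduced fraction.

P(TtNnSsll) = 1/16

TtNNSsll gametes: TNSl×4, TNsl×4, tNSl×4, tNsl×4
ttNnSsLl gametes: tNSL×2, tNSl×2, tNsL×2, tNsl×2, tnSL×2, tnSl×2, tnsL×2, tnsl×2
TtNNSsll×ttNnSsLl grid (16·16=256): TtNNSSLl=8 TtNNSSll=8 TtNNSsLl=16 TtNNSsll=16 TtNNssLl=8 TtNNssll=8 TtNnSSLl=8 TtNnSSll=8 TtNnSsLl=16 TtNnSsll=16 TtNnssLl=8 TtNnssll=8 ttNNSSLl=8 ttNNSSll=8 ttNNSsLl=16 ttNNSsll=16 ttNNssLl=8 ttNNssll=8 ttNnSSLl=8 ttNnSSll=8 ttNnSsLl=16 ttNnSsll=16 ttNnssLl=8 ttNnssll=8
TtNnSsll hits 16/256; gcd=16; 16÷16/256÷16 = 1/16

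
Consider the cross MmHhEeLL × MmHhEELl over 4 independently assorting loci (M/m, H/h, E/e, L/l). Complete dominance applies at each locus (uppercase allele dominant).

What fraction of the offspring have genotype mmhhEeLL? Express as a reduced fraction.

MmHhEeLL gametes: MHEL×2, MHeL×2, MhEL×2, MheL×2, mHEL×2, mHeL×2, mhEL×2, mheL×2
MmHhEELl gametes: MHEL×2, MHEl×2, MhEL×2, MhEl×2, mHEL×2, mHEl×2, mhEL×2, mhEl×2
MmHhEeLL×MmHhEELl grid (16·16=256): MMHHEELL=4 MMHHEELl=4 MMHHEeLL=4 MMHHEeLl=4 MMHhEELL=8 MMHhEELl=8 MMHhEeLL=8 MMHhEeLl=8 MMhhEELL=4 MMhhEELl=4 MMhhEeLL=4 MMhhEeLl=4 MmHHEELL=8 MmHHEELl=8 MmHHEeLL=8 MmHHEeLl=8 MmHhEELL=16 MmHhEELl=16 MmHhEeLL=16 MmHhEeLl=16 MmhhEELL=8 MmhhEELl=8 MmhhEeLL=8 MmhhEeLl=8 mmHHEELL=4 mmHHEELl=4 mmHHEeLL=4 mmHHEeLl=4 mmHhEELL=8 mmHhEELl=8 mmHhEeLL=8 mmHhEeLl=8 mmhhEELL=4 mmhhEELl=4 mmhhEeLL=4 mmhhEeLl=4
mmhhEeLL hits 4/256; gcd=4; 4÷4/256÷4 = 1/64

P(mmhhEeLL) = 1/64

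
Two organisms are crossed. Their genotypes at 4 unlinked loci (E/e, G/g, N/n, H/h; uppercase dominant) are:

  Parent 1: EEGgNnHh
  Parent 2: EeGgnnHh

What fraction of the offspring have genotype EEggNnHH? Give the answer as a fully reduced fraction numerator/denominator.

EEGgNnHh gametes: EGNH×2, EGNh×2, EGnH×2, EGnh×2, EgNH×2, EgNh×2, EgnH×2, Egnh×2
EeGgnnHh gametes: EGnH×2, EGnh×2, EgnH×2, Egnh×2, eGnH×2, eGnh×2, egnH×2, egnh×2
EEGgNnHh×EeGgnnHh grid (16·16=256): EEGGNnHH=4 EEGGNnHh=8 EEGGNnhh=4 EEGGnnHH=4 EEGGnnHh=8 EEGGnnhh=4 EEGgNnHH=8 EEGgNnHh=16 EEGgNnhh=8 EEGgnnHH=8 EEGgnnHh=16 EEGgnnhh=8 EEggNnHH=4 EEggNnHh=8 EEggNnhh=4 EEggnnHH=4 EEggnnHh=8 EEggnnhh=4 EeGGNnHH=4 EeGGNnHh=8 EeGGNnhh=4 EeGGnnHH=4 EeGGnnHh=8 EeGGnnhh=4 EeGgNnHH=8 EeGgNnHh=16 EeGgNnhh=8 EeGgnnHH=8 EeGgnnHh=16 EeGgnnhh=8 EeggNnHH=4 EeggNnHh=8 EeggNnhh=4 EeggnnHH=4 EeggnnHh=8 Eeggnnhh=4
EEggNnHH hits 4/256; gcd=4; 4÷4/256÷4 = 1/64

P(EEggNnHH) = 1/64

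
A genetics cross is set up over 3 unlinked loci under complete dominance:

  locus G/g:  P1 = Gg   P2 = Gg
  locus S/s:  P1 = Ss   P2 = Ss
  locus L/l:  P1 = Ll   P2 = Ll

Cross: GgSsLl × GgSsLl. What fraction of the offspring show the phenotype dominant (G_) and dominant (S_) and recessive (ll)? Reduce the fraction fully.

P(G_ S_ ll) = 9/64

GgSsLl gametes: GSL×1, GSl×1, GsL×1, Gsl×1, gSL×1, gSl×1, gsL×1, gsl×1
GgSsLl gametes: GSL×1, GSl×1, GsL×1, Gsl×1, gSL×1, gSl×1, gsL×1, gsl×1
GgSsLl×GgSsLl grid (8·8=64): GGSSLL=1 GGSSLl=2 GGSSll=1 GGSsLL=2 GGSsLl=4 GGSsll=2 GGssLL=1 GGssLl=2 GGssll=1 GgSSLL=2 GgSSLl=4 GgSSll=2 GgSsLL=4 GgSsLl=8 GgSsll=4 GgssLL=2 GgssLl=4 Ggssll=2 ggSSLL=1 ggSSLl=2 ggSSll=1 ggSsLL=2 ggSsLl=4 ggSsll=2 ggssLL=1 ggssLl=2 ggssll=1
G_ S_ ll hits 9/64; gcd=1; 9÷1/64÷1 = 9/64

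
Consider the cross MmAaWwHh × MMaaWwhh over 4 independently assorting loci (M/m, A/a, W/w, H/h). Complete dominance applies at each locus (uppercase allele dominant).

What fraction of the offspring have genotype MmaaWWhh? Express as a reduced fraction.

MmAaWwHh gametes: MAWH×1, MAWh×1, MAwH×1, MAwh×1, MaWH×1, MaWh×1, MawH×1, Mawh×1, mAWH×1, mAWh×1, mAwH×1, mAwh×1, maWH×1, maWh×1, mawH×1, mawh×1
MMaaWwhh gametes: MaWh×8, Mawh×8
MmAaWwHh×MMaaWwhh grid (16·16=256): MMAaWWHh=8 MMAaWWhh=8 MMAaWwHh=16 MMAaWwhh=16 MMAawwHh=8 MMAawwhh=8 MMaaWWHh=8 MMaaWWhh=8 MMaaWwHh=16 MMaaWwhh=16 MMaawwHh=8 MMaawwhh=8 MmAaWWHh=8 MmAaWWhh=8 MmAaWwHh=16 MmAaWwhh=16 MmAawwHh=8 MmAawwhh=8 MmaaWWHh=8 MmaaWWhh=8 MmaaWwHh=16 MmaaWwhh=16 MmaawwHh=8 Mmaawwhh=8
MmaaWWhh hits 8/256; gcd=8; 8÷8/256÷8 = 1/32

P(MmaaWWhh) = 1/32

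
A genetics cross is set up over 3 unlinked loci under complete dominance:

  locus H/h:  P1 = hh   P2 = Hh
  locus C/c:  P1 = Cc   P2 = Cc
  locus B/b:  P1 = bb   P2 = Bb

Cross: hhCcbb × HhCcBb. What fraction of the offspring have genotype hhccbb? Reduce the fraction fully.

P(hhccbb) = 1/16

hhCcbb gametes: hCb×4, hcb×4
HhCcBb gametes: HCB×1, HCb×1, HcB×1, Hcb×1, hCB×1, hCb×1, hcB×1, hcb×1
hhCcbb×HhCcBb grid (8·8=64): HhCCBb=4 HhCCbb=4 HhCcBb=8 HhCcbb=8 HhccBb=4 Hhccbb=4 hhCCBb=4 hhCCbb=4 hhCcBb=8 hhCcbb=8 hhccBb=4 hhccbb=4
hhccbb hits 4/64; gcd=4; 4÷4/64÷4 = 1/16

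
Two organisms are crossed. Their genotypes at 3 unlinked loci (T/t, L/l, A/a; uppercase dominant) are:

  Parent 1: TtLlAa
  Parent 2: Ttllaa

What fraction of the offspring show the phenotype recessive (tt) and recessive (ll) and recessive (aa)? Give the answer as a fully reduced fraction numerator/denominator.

TtLlAa gametes: TLA×1, TLa×1, TlA×1, Tla×1, tLA×1, tLa×1, tlA×1, tla×1
Ttllaa gametes: Tla×4, tla×4
TtLlAa×Ttllaa grid (8·8=64): TTLlAa=4 TTLlaa=4 TTllAa=4 TTllaa=4 TtLlAa=8 TtLlaa=8 TtllAa=8 Ttllaa=8 ttLlAa=4 ttLlaa=4 ttllAa=4 ttllaa=4
tt ll aa hits 4/64; gcd=4; 4÷4/64÷4 = 1/16

P(tt ll aa) = 1/16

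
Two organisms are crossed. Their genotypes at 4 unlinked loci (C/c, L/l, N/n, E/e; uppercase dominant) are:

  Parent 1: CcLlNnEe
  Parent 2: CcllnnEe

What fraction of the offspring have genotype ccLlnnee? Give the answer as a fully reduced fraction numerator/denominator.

P(ccLlnnee) = 1/64

CcLlNnEe gametes: CLNE×1, CLNe×1, CLnE×1, CLne×1, ClNE×1, ClNe×1, ClnE×1, Clne×1, cLNE×1, cLNe×1, cLnE×1, cLne×1, clNE×1, clNe×1, clnE×1, clne×1
CcllnnEe gametes: ClnE×4, Clne×4, clnE×4, clne×4
CcLlNnEe×CcllnnEe grid (16·16=256): CCLlNnEE=4 CCLlNnEe=8 CCLlNnee=4 CCLlnnEE=4 CCLlnnEe=8 CCLlnnee=4 CCllNnEE=4 CCllNnEe=8 CCllNnee=4 CCllnnEE=4 CCllnnEe=8 CCllnnee=4 CcLlNnEE=8 CcLlNnEe=16 CcLlNnee=8 CcLlnnEE=8 CcLlnnEe=16 CcLlnnee=8 CcllNnEE=8 CcllNnEe=16 CcllNnee=8 CcllnnEE=8 CcllnnEe=16 Ccllnnee=8 ccLlNnEE=4 ccLlNnEe=8 ccLlNnee=4 ccLlnnEE=4 ccLlnnEe=8 ccLlnnee=4 ccllNnEE=4 ccllNnEe=8 ccllNnee=4 ccllnnEE=4 ccllnnEe=8 ccllnnee=4
ccLlnnee hits 4/256; gcd=4; 4÷4/256÷4 = 1/64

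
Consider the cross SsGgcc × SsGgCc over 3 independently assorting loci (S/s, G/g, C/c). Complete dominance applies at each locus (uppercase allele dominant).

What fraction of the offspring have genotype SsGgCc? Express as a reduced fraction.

SsGgcc gametes: SGc×2, Sgc×2, sGc×2, sgc×2
SsGgCc gametes: SGC×1, SGc×1, SgC×1, Sgc×1, sGC×1, sGc×1, sgC×1, sgc×1
SsGgcc×SsGgCc grid (8·8=64): SSGGCc=2 SSGGcc=2 SSGgCc=4 SSGgcc=4 SSggCc=2 SSggcc=2 SsGGCc=4 SsGGcc=4 SsGgCc=8 SsGgcc=8 SsggCc=4 Ssggcc=4 ssGGCc=2 ssGGcc=2 ssGgCc=4 ssGgcc=4 ssggCc=2 ssggcc=2
SsGgCc hits 8/64; gcd=8; 8÷8/64÷8 = 1/8

P(SsGgCc) = 1/8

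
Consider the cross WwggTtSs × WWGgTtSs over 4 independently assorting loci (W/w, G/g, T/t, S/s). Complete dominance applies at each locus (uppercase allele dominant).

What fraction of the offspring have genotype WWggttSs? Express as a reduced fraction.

P(WWggttSs) = 1/32

WwggTtSs gametes: WgTS×2, WgTs×2, WgtS×2, Wgts×2, wgTS×2, wgTs×2, wgtS×2, wgts×2
WWGgTtSs gametes: WGTS×2, WGTs×2, WGtS×2, WGts×2, WgTS×2, WgTs×2, WgtS×2, Wgts×2
WwggTtSs×WWGgTtSs grid (16·16=256): WWGgTTSS=4 WWGgTTSs=8 WWGgTTss=4 WWGgTtSS=8 WWGgTtSs=16 WWGgTtss=8 WWGgttSS=4 WWGgttSs=8 WWGgttss=4 WWggTTSS=4 WWggTTSs=8 WWggTTss=4 WWggTtSS=8 WWggTtSs=16 WWggTtss=8 WWggttSS=4 WWggttSs=8 WWggttss=4 WwGgTTSS=4 WwGgTTSs=8 WwGgTTss=4 WwGgTtSS=8 WwGgTtSs=16 WwGgTtss=8 WwGgttSS=4 WwGgttSs=8 WwGgttss=4 WwggTTSS=4 WwggTTSs=8 WwggTTss=4 WwggTtSS=8 WwggTtSs=16 WwggTtss=8 WwggttSS=4 WwggttSs=8 Wwggttss=4
WWggttSs hits 8/256; gcd=8; 8÷8/256÷8 = 1/32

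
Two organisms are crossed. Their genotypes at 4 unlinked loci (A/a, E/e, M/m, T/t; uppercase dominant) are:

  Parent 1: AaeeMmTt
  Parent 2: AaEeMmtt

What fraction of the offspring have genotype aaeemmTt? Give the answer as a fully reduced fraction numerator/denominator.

P(aaeemmTt) = 1/64

AaeeMmTt gametes: AeMT×2, AeMt×2, AemT×2, Aemt×2, aeMT×2, aeMt×2, aemT×2, aemt×2
AaEeMmtt gametes: AEMt×2, AEmt×2, AeMt×2, Aemt×2, aEMt×2, aEmt×2, aeMt×2, aemt×2
AaeeMmTt×AaEeMmtt grid (16·16=256): AAEeMMTt=4 AAEeMMtt=4 AAEeMmTt=8 AAEeMmtt=8 AAEemmTt=4 AAEemmtt=4 AAeeMMTt=4 AAeeMMtt=4 AAeeMmTt=8 AAeeMmtt=8 AAeemmTt=4 AAeemmtt=4 AaEeMMTt=8 AaEeMMtt=8 AaEeMmTt=16 AaEeMmtt=16 AaEemmTt=8 AaEemmtt=8 AaeeMMTt=8 AaeeMMtt=8 AaeeMmTt=16 AaeeMmtt=16 AaeemmTt=8 Aaeemmtt=8 aaEeMMTt=4 aaEeMMtt=4 aaEeMmTt=8 aaEeMmtt=8 aaEemmTt=4 aaEemmtt=4 aaeeMMTt=4 aaeeMMtt=4 aaeeMmTt=8 aaeeMmtt=8 aaeemmTt=4 aaeemmtt=4
aaeemmTt hits 4/256; gcd=4; 4÷4/256÷4 = 1/64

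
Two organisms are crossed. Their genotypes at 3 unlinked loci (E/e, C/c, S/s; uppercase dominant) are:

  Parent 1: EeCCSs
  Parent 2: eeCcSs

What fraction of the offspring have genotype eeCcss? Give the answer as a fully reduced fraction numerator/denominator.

P(eeCcss) = 1/16

EeCCSs gametes: ECS×2, ECs×2, eCS×2, eCs×2
eeCcSs gametes: eCS×2, eCs×2, ecS×2, ecs×2
EeCCSs×eeCcSs grid (8·8=64): EeCCSS=4 EeCCSs=8 EeCCss=4 EeCcSS=4 EeCcSs=8 EeCcss=4 eeCCSS=4 eeCCSs=8 eeCCss=4 eeCcSS=4 eeCcSs=8 eeCcss=4
eeCcss hits 4/64; gcd=4; 4÷4/64÷4 = 1/16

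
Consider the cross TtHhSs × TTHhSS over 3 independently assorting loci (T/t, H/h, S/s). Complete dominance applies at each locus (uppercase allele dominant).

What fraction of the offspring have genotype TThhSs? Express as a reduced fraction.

P(TThhSs) = 1/16

TtHhSs gametes: THS×1, THs×1, ThS×1, Ths×1, tHS×1, tHs×1, thS×1, ths×1
TTHhSS gametes: THS×4, ThS×4
TtHhSs×TTHhSS grid (8·8=64): TTHHSS=4 TTHHSs=4 TTHhSS=8 TTHhSs=8 TThhSS=4 TThhSs=4 TtHHSS=4 TtHHSs=4 TtHhSS=8 TtHhSs=8 TthhSS=4 TthhSs=4
TThhSs hits 4/64; gcd=4; 4÷4/64÷4 = 1/16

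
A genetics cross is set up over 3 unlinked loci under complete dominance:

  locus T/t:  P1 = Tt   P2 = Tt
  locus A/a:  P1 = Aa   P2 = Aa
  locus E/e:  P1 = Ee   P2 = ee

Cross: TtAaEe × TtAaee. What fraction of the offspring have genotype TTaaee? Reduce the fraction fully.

TtAaEe gametes: TAE×1, TAe×1, TaE×1, Tae×1, tAE×1, tAe×1, taE×1, tae×1
TtAaee gametes: TAe×2, Tae×2, tAe×2, tae×2
TtAaEe×TtAaee grid (8·8=64): TTAAEe=2 TTAAee=2 TTAaEe=4 TTAaee=4 TTaaEe=2 TTaaee=2 TtAAEe=4 TtAAee=4 TtAaEe=8 TtAaee=8 TtaaEe=4 Ttaaee=4 ttAAEe=2 ttAAee=2 ttAaEe=4 ttAaee=4 ttaaEe=2 ttaaee=2
TTaaee hits 2/64; gcd=2; 2÷2/64÷2 = 1/32

P(TTaaee) = 1/32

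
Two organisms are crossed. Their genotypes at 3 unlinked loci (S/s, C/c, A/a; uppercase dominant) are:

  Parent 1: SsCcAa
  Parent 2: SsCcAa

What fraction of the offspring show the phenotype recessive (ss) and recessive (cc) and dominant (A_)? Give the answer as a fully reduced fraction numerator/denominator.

SsCcAa gametes: SCA×1, SCa×1, ScA×1, Sca×1, sCA×1, sCa×1, scA×1, sca×1
SsCcAa gametes: SCA×1, SCa×1, ScA×1, Sca×1, sCA×1, sCa×1, scA×1, sca×1
SsCcAa×SsCcAa grid (8·8=64): SSCCAA=1 SSCCAa=2 SSCCaa=1 SSCcAA=2 SSCcAa=4 SSCcaa=2 SSccAA=1 SSccAa=2 SSccaa=1 SsCCAA=2 SsCCAa=4 SsCCaa=2 SsCcAA=4 SsCcAa=8 SsCcaa=4 SsccAA=2 SsccAa=4 Ssccaa=2 ssCCAA=1 ssCCAa=2 ssCCaa=1 ssCcAA=2 ssCcAa=4 ssCcaa=2 ssccAA=1 ssccAa=2 ssccaa=1
ss cc A_ hits 3/64; gcd=1; 3÷1/64÷1 = 3/64

P(ss cc A_) = 3/64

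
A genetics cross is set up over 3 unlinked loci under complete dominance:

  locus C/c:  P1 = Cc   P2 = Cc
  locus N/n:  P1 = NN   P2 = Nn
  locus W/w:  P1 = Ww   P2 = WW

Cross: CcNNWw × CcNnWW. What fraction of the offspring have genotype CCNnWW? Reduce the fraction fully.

CcNNWw gametes: CNW×2, CNw×2, cNW×2, cNw×2
CcNnWW gametes: CNW×2, CnW×2, cNW×2, cnW×2
CcNNWw×CcNnWW grid (8·8=64): CCNNWW=4 CCNNWw=4 CCNnWW=4 CCNnWw=4 CcNNWW=8 CcNNWw=8 CcNnWW=8 CcNnWw=8 ccNNWW=4 ccNNWw=4 ccNnWW=4 ccNnWw=4
CCNnWW hits 4/64; gcd=4; 4÷4/64÷4 = 1/16

P(CCNnWW) = 1/16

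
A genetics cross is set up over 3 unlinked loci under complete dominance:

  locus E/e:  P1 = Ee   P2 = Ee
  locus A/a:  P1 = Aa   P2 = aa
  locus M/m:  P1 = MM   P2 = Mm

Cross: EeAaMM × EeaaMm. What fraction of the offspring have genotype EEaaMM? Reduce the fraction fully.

EeAaMM gametes: EAM×2, EaM×2, eAM×2, eaM×2
EeaaMm gametes: EaM×2, Eam×2, eaM×2, eam×2
EeAaMM×EeaaMm grid (8·8=64): EEAaMM=4 EEAaMm=4 EEaaMM=4 EEaaMm=4 EeAaMM=8 EeAaMm=8 EeaaMM=8 EeaaMm=8 eeAaMM=4 eeAaMm=4 eeaaMM=4 eeaaMm=4
EEaaMM hits 4/64; gcd=4; 4÷4/64÷4 = 1/16

P(EEaaMM) = 1/16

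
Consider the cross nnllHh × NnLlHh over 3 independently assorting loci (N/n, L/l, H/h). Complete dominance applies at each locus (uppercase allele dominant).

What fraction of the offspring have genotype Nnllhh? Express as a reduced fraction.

nnllHh gametes: nlH×4, nlh×4
NnLlHh gametes: NLH×1, NLh×1, NlH×1, Nlh×1, nLH×1, nLh×1, nlH×1, nlh×1
nnllHh×NnLlHh grid (8·8=64): NnLlHH=4 NnLlHh=8 NnLlhh=4 NnllHH=4 NnllHh=8 Nnllhh=4 nnLlHH=4 nnLlHh=8 nnLlhh=4 nnllHH=4 nnllHh=8 nnllhh=4
Nnllhh hits 4/64; gcd=4; 4÷4/64÷4 = 1/16

P(Nnllhh) = 1/16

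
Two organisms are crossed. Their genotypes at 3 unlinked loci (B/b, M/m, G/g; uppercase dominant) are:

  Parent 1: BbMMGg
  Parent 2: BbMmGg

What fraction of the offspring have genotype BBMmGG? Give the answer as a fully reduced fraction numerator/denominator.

BbMMGg gametes: BMG×2, BMg×2, bMG×2, bMg×2
BbMmGg gametes: BMG×1, BMg×1, BmG×1, Bmg×1, bMG×1, bMg×1, bmG×1, bmg×1
BbMMGg×BbMmGg grid (8·8=64): BBMMGG=2 BBMMGg=4 BBMMgg=2 BBMmGG=2 BBMmGg=4 BBMmgg=2 BbMMGG=4 BbMMGg=8 BbMMgg=4 BbMmGG=4 BbMmGg=8 BbMmgg=4 bbMMGG=2 bbMMGg=4 bbMMgg=2 bbMmGG=2 bbMmGg=4 bbMmgg=2
BBMmGG hits 2/64; gcd=2; 2÷2/64÷2 = 1/32

P(BBMmGG) = 1/32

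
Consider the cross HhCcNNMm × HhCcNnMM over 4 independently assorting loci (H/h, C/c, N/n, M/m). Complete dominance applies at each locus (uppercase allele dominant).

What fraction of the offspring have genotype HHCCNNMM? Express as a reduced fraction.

P(HHCCNNMM) = 1/64

HhCcNNMm gametes: HCNM×2, HCNm×2, HcNM×2, HcNm×2, hCNM×2, hCNm×2, hcNM×2, hcNm×2
HhCcNnMM gametes: HCNM×2, HCnM×2, HcNM×2, HcnM×2, hCNM×2, hCnM×2, hcNM×2, hcnM×2
HhCcNNMm×HhCcNnMM grid (16·16=256): HHCCNNMM=4 HHCCNNMm=4 HHCCNnMM=4 HHCCNnMm=4 HHCcNNMM=8 HHCcNNMm=8 HHCcNnMM=8 HHCcNnMm=8 HHccNNMM=4 HHccNNMm=4 HHccNnMM=4 HHccNnMm=4 HhCCNNMM=8 HhCCNNMm=8 HhCCNnMM=8 HhCCNnMm=8 HhCcNNMM=16 HhCcNNMm=16 HhCcNnMM=16 HhCcNnMm=16 HhccNNMM=8 HhccNNMm=8 HhccNnMM=8 HhccNnMm=8 hhCCNNMM=4 hhCCNNMm=4 hhCCNnMM=4 hhCCNnMm=4 hhCcNNMM=8 hhCcNNMm=8 hhCcNnMM=8 hhCcNnMm=8 hhccNNMM=4 hhccNNMm=4 hhccNnMM=4 hhccNnMm=4
HHCCNNMM hits 4/256; gcd=4; 4÷4/256÷4 = 1/64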